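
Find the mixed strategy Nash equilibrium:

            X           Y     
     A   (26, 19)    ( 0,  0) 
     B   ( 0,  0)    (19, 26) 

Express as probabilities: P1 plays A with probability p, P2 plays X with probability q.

p = 0.5778, q = 0.4222

Work:
Find probabilities that make opponent indifferent:
P2 chooses q to make P1 indifferent between A and B
P1 chooses p to make P2 indifferent between X and Y
Mixed NE: P1 plays (A: 0.5778, B: 0.4222), P2 plays (X: 0.4222, Y: 0.5778)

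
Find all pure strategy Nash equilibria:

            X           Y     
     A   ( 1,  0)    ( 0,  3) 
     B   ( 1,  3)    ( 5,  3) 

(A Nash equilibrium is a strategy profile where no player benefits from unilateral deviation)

Nash equilibrium: (B, X), (B, Y)

Work:
Best responses:
  P1 vs X: payoffs [1, 1] → best response A/B (payoff 1)
  P1 vs Y: payoffs [0, 5] → best response B (payoff 5)
  P2 vs A: payoffs [0, 3] → best response Y (payoff 3)
  P2 vs B: payoffs [3, 3] → best response X/Y (payoff 3)
Mutual best responses: (B,X), (B,Y) → Nash equilibria.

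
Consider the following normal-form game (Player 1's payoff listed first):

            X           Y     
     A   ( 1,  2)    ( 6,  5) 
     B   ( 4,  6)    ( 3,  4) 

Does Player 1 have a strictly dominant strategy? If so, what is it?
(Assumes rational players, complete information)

No strictly dominant strategy exists for Player 1

Work:
A strategy strictly dominates another if it gives a strictly higher payoff against every opponent action. Compare each pair of P1's strategies column-by-column:
  A vs B: [1 vs 4, 6 vs 3] → A does not strictly dominate B (column X: 1 ≤ 4)
  B vs A: [4 vs 1, 3 vs 6] → B does not strictly dominate A (column Y: 3 ≤ 6)
No single strategy strictly dominates all others → no strictly dominant strategy.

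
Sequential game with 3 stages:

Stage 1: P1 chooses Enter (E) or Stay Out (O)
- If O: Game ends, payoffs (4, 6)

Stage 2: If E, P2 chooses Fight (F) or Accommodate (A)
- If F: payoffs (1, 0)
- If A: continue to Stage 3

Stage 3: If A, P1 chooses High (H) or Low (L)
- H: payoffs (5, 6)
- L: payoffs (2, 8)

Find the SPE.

SPE: (E, A, H); Outcome (5, 6)

Work:
Stage 3: P1 chooses H (5 vs 2)
Stage 2: P2: F->0, A->6 (anticipating H). Choose A
Stage 1: P1: O->4, E->5 (anticipating A, H). Choose E
SPE path: E -> A -> H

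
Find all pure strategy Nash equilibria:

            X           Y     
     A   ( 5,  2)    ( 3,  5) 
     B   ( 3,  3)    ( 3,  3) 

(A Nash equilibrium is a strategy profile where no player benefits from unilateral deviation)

Nash equilibrium: (A, Y), (B, Y)

Work:
Best responses:
  P1 vs X: payoffs [5, 3] → best response A (payoff 5)
  P1 vs Y: payoffs [3, 3] → best response A/B (payoff 3)
  P2 vs A: payoffs [2, 5] → best response Y (payoff 5)
  P2 vs B: payoffs [3, 3] → best response X/Y (payoff 3)
Mutual best responses: (A,Y), (B,Y) → Nash equilibria.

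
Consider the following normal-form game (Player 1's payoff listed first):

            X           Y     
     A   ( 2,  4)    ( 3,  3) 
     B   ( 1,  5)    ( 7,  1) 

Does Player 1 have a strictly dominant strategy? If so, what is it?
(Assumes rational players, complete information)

No strictly dominant strategy exists for Player 1

Work:
A strategy strictly dominates another if it gives a strictly higher payoff against every opponent action. Compare each pair of P1's strategies column-by-column:
  A vs B: [2 vs 1, 3 vs 7] → A does not strictly dominate B (column Y: 3 ≤ 7)
  B vs A: [1 vs 2, 7 vs 3] → B does not strictly dominate A (column X: 1 ≤ 2)
No single strategy strictly dominates all others → no strictly dominant strategy.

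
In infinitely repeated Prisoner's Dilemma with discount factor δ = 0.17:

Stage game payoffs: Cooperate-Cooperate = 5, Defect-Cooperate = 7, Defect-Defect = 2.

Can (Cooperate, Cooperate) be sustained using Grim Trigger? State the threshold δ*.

δ* = 0.4; since δ = 0.17 < 0.4, cooperation cannot be sustained

Work:
For Grim Trigger:
Cooperate forever: 5/(1-δ)
Defect then punished: 7 + 2·δ/(1-δ)
Need: 5/(1-δ) ≥ 7 + 2·δ/(1-δ)
Solving: δ ≥ (T-R)/(T-P) = (7-5)/(7-2) = 0.4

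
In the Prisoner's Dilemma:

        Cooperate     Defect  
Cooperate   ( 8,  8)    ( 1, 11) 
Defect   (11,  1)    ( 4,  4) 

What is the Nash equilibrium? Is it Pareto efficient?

(Defect, Defect) is NE; not Pareto efficient

Work:
Defect dominates Cooperate for both players:
If P2 cooperates: Defect (11) > Cooperate (8)
If P2 defects: Defect (4) > Cooperate (1)
NE: (Defect, Defect) with payoff (4, 4)
But (Cooperate, Cooperate) = (8, 8) Pareto dominates (4, 4)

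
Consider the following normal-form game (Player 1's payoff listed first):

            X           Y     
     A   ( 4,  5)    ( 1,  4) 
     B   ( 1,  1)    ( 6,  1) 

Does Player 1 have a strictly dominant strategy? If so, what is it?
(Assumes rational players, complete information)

No strictly dominant strategy exists for Player 1

Work:
A strategy strictly dominates another if it gives a strictly higher payoff against every opponent action. Compare each pair of P1's strategies column-by-column:
  A vs B: [4 vs 1, 1 vs 6] → A does not strictly dominate B (column Y: 1 ≤ 6)
  B vs A: [1 vs 4, 6 vs 1] → B does not strictly dominate A (column X: 1 ≤ 4)
No single strategy strictly dominates all others → no strictly dominant strategy.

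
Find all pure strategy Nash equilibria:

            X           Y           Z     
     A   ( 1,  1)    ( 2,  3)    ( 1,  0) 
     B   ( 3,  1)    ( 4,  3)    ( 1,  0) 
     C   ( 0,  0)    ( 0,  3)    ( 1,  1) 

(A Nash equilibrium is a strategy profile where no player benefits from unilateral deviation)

Nash equilibrium: (B, Y)

Work:
Best responses:
  P1 vs X: payoffs [1, 3, 0] → best response B (payoff 3)
  P1 vs Y: payoffs [2, 4, 0] → best response B (payoff 4)
  P1 vs Z: payoffs [1, 1, 1] → best response A/B/C (payoff 1)
  P2 vs A: payoffs [1, 3, 0] → best response Y (payoff 3)
  P2 vs B: payoffs [1, 3, 0] → best response Y (payoff 3)
  P2 vs C: payoffs [0, 3, 1] → best response Y (payoff 3)
Mutual best responses: (B,Y) → Nash equilibria.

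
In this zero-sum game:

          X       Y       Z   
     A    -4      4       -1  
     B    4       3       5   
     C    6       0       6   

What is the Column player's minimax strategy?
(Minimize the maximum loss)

Column should play Y, value = 4

Work:
Column player minimizes Row's maximum payoff:
Column X: max payoff to Row = 6
Column Y: max payoff to Row = 4
Column Z: max payoff to Row = 6
Minimum is 4, achieved by column Y.
Minimax strategy: Y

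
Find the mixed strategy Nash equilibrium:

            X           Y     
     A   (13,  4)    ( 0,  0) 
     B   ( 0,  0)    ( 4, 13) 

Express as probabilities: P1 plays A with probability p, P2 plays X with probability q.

p = 0.7647, q = 0.2353

Work:
Find probabilities that make opponent indifferent:
P2 chooses q to make P1 indifferent between A and B
P1 chooses p to make P2 indifferent between X and Y
Mixed NE: P1 plays (A: 0.7647, B: 0.2353), P2 plays (X: 0.2353, Y: 0.7647)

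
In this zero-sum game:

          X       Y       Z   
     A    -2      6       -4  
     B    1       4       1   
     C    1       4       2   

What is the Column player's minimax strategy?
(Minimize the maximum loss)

Column should play X, value = 1

Work:
Column player minimizes Row's maximum payoff:
Column X: max payoff to Row = 1
Column Y: max payoff to Row = 6
Column Z: max payoff to Row = 2
Minimum is 1, achieved by column X.
Minimax strategy: X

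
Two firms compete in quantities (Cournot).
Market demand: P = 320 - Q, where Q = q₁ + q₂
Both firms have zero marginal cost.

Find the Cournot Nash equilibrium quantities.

q₁* = q₂* = 106.67; P* = 106.67

Work:
Profit: π_i = P·q_i = (a - q_i - q_j)·q_i
FOC: ∂π_i/∂q_i = a - 2q_i - q_j = 0
Reaction function: q_i = (320 - q_j)/2
Symmetry: q* = 320/3 = 106.67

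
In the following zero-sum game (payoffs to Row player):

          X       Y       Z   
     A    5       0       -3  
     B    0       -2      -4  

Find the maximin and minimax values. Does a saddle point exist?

Maximin = -3, Minimax = -3, Saddle: True

Work:
Row minimums: [-3, -4] → maximin = -3
Column maximums: [5, 0, -3] → minimax = -3
Saddle point exists! Game value = -3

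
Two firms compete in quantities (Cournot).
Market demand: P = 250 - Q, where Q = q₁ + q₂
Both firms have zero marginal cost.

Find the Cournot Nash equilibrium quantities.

q₁* = q₂* = 83.33; P* = 83.33

Work:
Profit: π_i = P·q_i = (a - q_i - q_j)·q_i
FOC: ∂π_i/∂q_i = a - 2q_i - q_j = 0
Reaction function: q_i = (250 - q_j)/2
Symmetry: q* = 250/3 = 83.33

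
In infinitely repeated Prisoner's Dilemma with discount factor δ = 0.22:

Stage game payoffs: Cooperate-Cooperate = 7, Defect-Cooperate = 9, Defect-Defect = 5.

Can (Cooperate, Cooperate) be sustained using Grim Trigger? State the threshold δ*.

δ* = 0.5; since δ = 0.22 < 0.5, cooperation cannot be sustained

Work:
For Grim Trigger:
Cooperate forever: 7/(1-δ)
Defect then punished: 9 + 5·δ/(1-δ)
Need: 7/(1-δ) ≥ 9 + 5·δ/(1-δ)
Solving: δ ≥ (T-R)/(T-P) = (9-7)/(9-5) = 0.5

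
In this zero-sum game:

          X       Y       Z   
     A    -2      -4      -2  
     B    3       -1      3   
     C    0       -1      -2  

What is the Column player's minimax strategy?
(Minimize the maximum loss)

Column should play Y, value = -1

Work:
Column player minimizes Row's maximum payoff:
Column X: max payoff to Row = 3
Column Y: max payoff to Row = -1
Column Z: max payoff to Row = 3
Minimum is -1, achieved by column Y.
Minimax strategy: Y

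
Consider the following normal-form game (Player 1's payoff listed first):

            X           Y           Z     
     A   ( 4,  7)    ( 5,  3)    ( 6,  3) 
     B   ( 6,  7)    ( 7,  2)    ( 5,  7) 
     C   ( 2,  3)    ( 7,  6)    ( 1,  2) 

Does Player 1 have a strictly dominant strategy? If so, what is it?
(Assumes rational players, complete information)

No strictly dominant strategy exists for Player 1

Work:
A strategy strictly dominates another if it gives a strictly higher payoff against every opponent action. Compare each pair of P1's strategies column-by-column:
  A vs B: [4 vs 6, 5 vs 7, 6 vs 5] → A does not strictly dominate B (column X: 4 ≤ 6)
  A vs C: [4 vs 2, 5 vs 7, 6 vs 1] → A does not strictly dominate C (column Y: 5 ≤ 7)
  B vs A: [6 vs 4, 7 vs 5, 5 vs 6] → B does not strictly dominate A (column Z: 5 ≤ 6)
  B vs C: [6 vs 2, 7 vs 7, 5 vs 1] → B does not strictly dominate C (column Y: 7 ≤ 7)
  C vs A: [2 vs 4, 7 vs 5, 1 vs 6] → C does not strictly dominate A (column X: 2 ≤ 4)
  C vs B: [2 vs 6, 7 vs 7, 1 vs 5] → C does not strictly dominate B (column X: 2 ≤ 6)
No single strategy strictly dominates all others → no strictly dominant strategy.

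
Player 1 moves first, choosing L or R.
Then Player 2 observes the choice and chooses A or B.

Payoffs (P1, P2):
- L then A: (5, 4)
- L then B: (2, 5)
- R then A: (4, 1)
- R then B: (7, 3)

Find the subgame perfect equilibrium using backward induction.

P1 plays R, P2 plays B after L and B after R; Payoff (7, 3)

Work:
Backward induction:
After L: P2 chooses B → P1 gets 2
After R: P2 chooses B → P1 gets 7
P1 chooses R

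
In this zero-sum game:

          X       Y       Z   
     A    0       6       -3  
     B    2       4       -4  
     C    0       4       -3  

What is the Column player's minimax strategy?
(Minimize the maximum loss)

Column should play Z, value = -3

Work:
Column player minimizes Row's maximum payoff:
Column X: max payoff to Row = 2
Column Y: max payoff to Row = 6
Column Z: max payoff to Row = -3
Minimum is -3, achieved by column Z.
Minimax strategy: Z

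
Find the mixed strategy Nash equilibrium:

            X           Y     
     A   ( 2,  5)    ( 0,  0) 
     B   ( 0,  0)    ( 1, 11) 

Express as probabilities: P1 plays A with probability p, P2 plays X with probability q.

p = 0.6875, q = 0.3333

Work:
Find probabilities that make opponent indifferent:
P2 chooses q to make P1 indifferent between A and B
P1 chooses p to make P2 indifferent between X and Y
Mixed NE: P1 plays (A: 0.6875, B: 0.3125), P2 plays (X: 0.3333, Y: 0.6667)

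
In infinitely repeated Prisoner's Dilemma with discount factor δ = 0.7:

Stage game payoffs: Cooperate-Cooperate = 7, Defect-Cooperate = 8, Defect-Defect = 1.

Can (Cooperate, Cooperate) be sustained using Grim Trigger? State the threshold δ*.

δ* = 0.1429; since δ = 0.7 ≥ 0.1429, cooperation can be sustained

Work:
For Grim Trigger:
Cooperate forever: 7/(1-δ)
Defect then punished: 8 + 1·δ/(1-δ)
Need: 7/(1-δ) ≥ 8 + 1·δ/(1-δ)
Solving: δ ≥ (T-R)/(T-P) = (8-7)/(8-1) = 0.1429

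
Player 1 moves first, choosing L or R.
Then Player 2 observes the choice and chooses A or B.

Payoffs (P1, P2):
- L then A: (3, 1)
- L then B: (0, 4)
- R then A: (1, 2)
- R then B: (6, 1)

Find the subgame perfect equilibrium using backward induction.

P1 plays R, P2 plays B after L and A after R; Payoff (1, 2)

Work:
Backward induction:
After L: P2 chooses B → P1 gets 0
After R: P2 chooses A → P1 gets 1
P1 chooses R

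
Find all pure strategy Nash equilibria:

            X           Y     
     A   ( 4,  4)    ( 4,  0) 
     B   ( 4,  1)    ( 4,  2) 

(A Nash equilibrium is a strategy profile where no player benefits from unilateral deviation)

Nash equilibrium: (A, X), (B, Y)

Work:
Best responses:
  P1 vs X: payoffs [4, 4] → best response A/B (payoff 4)
  P1 vs Y: payoffs [4, 4] → best response A/B (payoff 4)
  P2 vs A: payoffs [4, 0] → best response X (payoff 4)
  P2 vs B: payoffs [1, 2] → best response Y (payoff 2)
Mutual best responses: (A,X), (B,Y) → Nash equilibria.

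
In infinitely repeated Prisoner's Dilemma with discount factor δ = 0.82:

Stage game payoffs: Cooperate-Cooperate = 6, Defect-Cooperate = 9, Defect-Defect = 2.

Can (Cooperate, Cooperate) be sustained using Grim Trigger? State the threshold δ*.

δ* = 0.4286; since δ = 0.82 ≥ 0.4286, cooperation can be sustained

Work:
For Grim Trigger:
Cooperate forever: 6/(1-δ)
Defect then punished: 9 + 2·δ/(1-δ)
Need: 6/(1-δ) ≥ 9 + 2·δ/(1-δ)
Solving: δ ≥ (T-R)/(T-P) = (9-6)/(9-2) = 0.4286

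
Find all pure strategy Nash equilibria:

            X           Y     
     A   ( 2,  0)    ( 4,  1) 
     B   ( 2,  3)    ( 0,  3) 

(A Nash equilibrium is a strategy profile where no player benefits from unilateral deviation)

Nash equilibrium: (A, Y), (B, X)

Work:
Best responses:
  P1 vs X: payoffs [2, 2] → best response A/B (payoff 2)
  P1 vs Y: payoffs [4, 0] → best response A (payoff 4)
  P2 vs A: payoffs [0, 1] → best response Y (payoff 1)
  P2 vs B: payoffs [3, 3] → best response X/Y (payoff 3)
Mutual best responses: (A,Y), (B,X) → Nash equilibria.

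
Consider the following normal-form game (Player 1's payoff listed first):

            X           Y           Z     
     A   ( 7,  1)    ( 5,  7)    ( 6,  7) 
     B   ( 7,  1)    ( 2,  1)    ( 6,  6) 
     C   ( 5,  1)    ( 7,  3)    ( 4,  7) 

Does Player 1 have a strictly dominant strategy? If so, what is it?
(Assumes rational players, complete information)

No strictly dominant strategy exists for Player 1

Work:
A strategy strictly dominates another if it gives a strictly higher payoff against every opponent action. Compare each pair of P1's strategies column-by-column:
  A vs B: [7 vs 7, 5 vs 2, 6 vs 6] → A does not strictly dominate B (column X: 7 ≤ 7)
  A vs C: [7 vs 5, 5 vs 7, 6 vs 4] → A does not strictly dominate C (column Y: 5 ≤ 7)
  B vs A: [7 vs 7, 2 vs 5, 6 vs 6] → B does not strictly dominate A (column X: 7 ≤ 7)
  B vs C: [7 vs 5, 2 vs 7, 6 vs 4] → B does not strictly dominate C (column Y: 2 ≤ 7)
  C vs A: [5 vs 7, 7 vs 5, 4 vs 6] → C does not strictly dominate A (column X: 5 ≤ 7)
  C vs B: [5 vs 7, 7 vs 2, 4 vs 6] → C does not strictly dominate B (column X: 5 ≤ 7)
No single strategy strictly dominates all others → no strictly dominant strategy.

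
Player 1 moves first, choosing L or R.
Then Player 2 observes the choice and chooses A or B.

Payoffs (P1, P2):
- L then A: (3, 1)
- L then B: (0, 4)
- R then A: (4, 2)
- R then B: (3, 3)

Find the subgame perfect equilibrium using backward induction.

P1 plays R, P2 plays B after L and B after R; Payoff (3, 3)

Work:
Backward induction:
After L: P2 chooses B → P1 gets 0
After R: P2 chooses B → P1 gets 3
P1 chooses R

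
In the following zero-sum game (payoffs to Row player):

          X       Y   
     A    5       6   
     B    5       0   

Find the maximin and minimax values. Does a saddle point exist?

Maximin = 5, Minimax = 5, Saddle: True

Work:
Row minimums: [5, 0] → maximin = 5
Column maximums: [5, 6] → minimax = 5
Saddle point exists! Game value = 5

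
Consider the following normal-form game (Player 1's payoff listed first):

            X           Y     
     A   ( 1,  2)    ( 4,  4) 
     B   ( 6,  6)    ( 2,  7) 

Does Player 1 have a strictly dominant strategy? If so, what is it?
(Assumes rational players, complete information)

No strictly dominant strategy exists for Player 1

Work:
A strategy strictly dominates another if it gives a strictly higher payoff against every opponent action. Compare each pair of P1's strategies column-by-column:
  A vs B: [1 vs 6, 4 vs 2] → A does not strictly dominate B (column X: 1 ≤ 6)
  B vs A: [6 vs 1, 2 vs 4] → B does not strictly dominate A (column Y: 2 ≤ 4)
No single strategy strictly dominates all others → no strictly dominant strategy.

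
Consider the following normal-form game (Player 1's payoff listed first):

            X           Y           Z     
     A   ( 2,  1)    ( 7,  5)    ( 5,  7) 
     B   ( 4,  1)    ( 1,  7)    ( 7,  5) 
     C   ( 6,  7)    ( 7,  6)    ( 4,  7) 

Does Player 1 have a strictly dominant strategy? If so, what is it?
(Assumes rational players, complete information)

No strictly dominant strategy exists for Player 1

Work:
A strategy strictly dominates another if it gives a strictly higher payoff against every opponent action. Compare each pair of P1's strategies column-by-column:
  A vs B: [2 vs 4, 7 vs 1, 5 vs 7] → A does not strictly dominate B (column X: 2 ≤ 4)
  A vs C: [2 vs 6, 7 vs 7, 5 vs 4] → A does not strictly dominate C (column X: 2 ≤ 6)
  B vs A: [4 vs 2, 1 vs 7, 7 vs 5] → B does not strictly dominate A (column Y: 1 ≤ 7)
  B vs C: [4 vs 6, 1 vs 7, 7 vs 4] → B does not strictly dominate C (column X: 4 ≤ 6)
  C vs A: [6 vs 2, 7 vs 7, 4 vs 5] → C does not strictly dominate A (column Y: 7 ≤ 7)
  C vs B: [6 vs 4, 7 vs 1, 4 vs 7] → C does not strictly dominate B (column Z: 4 ≤ 7)
No single strategy strictly dominates all others → no strictly dominant strategy.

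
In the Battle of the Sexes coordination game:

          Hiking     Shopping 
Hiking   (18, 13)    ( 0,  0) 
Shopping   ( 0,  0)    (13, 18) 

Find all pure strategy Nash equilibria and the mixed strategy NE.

Pure NE: (Hiking, Hiking) and (Shopping, Shopping); Mixed NE: p = 0.5806, q = 0.4194

Work:
Check pure NE:
(Hiking, Hiking): (18, 13) - no unilateral deviation beneficial
(Shopping, Shopping): (13, 18) - no unilateral deviation beneficial
Mixed NE: P1 plays Hiking with p = 0.5806, P2 plays Hiking with q = 0.4194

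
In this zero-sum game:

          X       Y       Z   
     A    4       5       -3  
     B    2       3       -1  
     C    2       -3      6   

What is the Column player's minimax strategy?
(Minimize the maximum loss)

Column should play X, value = 4

Work:
Column player minimizes Row's maximum payoff:
Column X: max payoff to Row = 4
Column Y: max payoff to Row = 5
Column Z: max payoff to Row = 6
Minimum is 4, achieved by column X.
Minimax strategy: X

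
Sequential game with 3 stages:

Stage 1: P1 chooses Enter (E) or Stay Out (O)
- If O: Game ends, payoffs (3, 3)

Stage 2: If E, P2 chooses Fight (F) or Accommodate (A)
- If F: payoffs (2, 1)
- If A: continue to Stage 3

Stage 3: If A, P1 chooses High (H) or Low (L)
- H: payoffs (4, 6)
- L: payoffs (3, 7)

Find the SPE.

SPE: (E, A, H); Outcome (4, 6)

Work:
Stage 3: P1 chooses H (4 vs 3)
Stage 2: P2: F->1, A->6 (anticipating H). Choose A
Stage 1: P1: O->3, E->4 (anticipating A, H). Choose E
SPE path: E -> A -> H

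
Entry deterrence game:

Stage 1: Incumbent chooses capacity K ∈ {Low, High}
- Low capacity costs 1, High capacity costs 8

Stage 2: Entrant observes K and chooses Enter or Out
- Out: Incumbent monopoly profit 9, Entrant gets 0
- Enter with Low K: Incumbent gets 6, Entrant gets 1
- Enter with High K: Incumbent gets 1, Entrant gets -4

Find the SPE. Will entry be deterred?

SPE: (Low, Enter|Low, Out|High); Entry not deterred. Incumbent net profit = 5, Entrant gets 1

Work:
After Low K: Entrant enters (1 > 0)
After High K: Entrant stays out (-4 < 0)
Incumbent: Low → 6−1=5, High → 9−8=1
Incumbent chooses Low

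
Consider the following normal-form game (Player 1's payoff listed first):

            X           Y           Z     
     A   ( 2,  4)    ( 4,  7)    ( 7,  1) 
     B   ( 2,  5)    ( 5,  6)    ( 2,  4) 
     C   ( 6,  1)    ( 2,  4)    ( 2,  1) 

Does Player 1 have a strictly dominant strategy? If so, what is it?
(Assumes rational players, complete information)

No strictly dominant strategy exists for Player 1

Work:
A strategy strictly dominates another if it gives a strictly higher payoff against every opponent action. Compare each pair of P1's strategies column-by-column:
  A vs B: [2 vs 2, 4 vs 5, 7 vs 2] → A does not strictly dominate B (column X: 2 ≤ 2)
  A vs C: [2 vs 6, 4 vs 2, 7 vs 2] → A does not strictly dominate C (column X: 2 ≤ 6)
  B vs A: [2 vs 2, 5 vs 4, 2 vs 7] → B does not strictly dominate A (column X: 2 ≤ 2)
  B vs C: [2 vs 6, 5 vs 2, 2 vs 2] → B does not strictly dominate C (column X: 2 ≤ 6)
  C vs A: [6 vs 2, 2 vs 4, 2 vs 7] → C does not strictly dominate A (column Y: 2 ≤ 4)
  C vs B: [6 vs 2, 2 vs 5, 2 vs 2] → C does not strictly dominate B (column Y: 2 ≤ 5)
No single strategy strictly dominates all others → no strictly dominant strategy.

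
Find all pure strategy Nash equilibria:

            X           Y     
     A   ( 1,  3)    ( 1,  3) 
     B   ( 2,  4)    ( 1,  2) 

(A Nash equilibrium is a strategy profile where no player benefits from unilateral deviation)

Nash equilibrium: (A, Y), (B, X)

Work:
Best responses:
  P1 vs X: payoffs [1, 2] → best response B (payoff 2)
  P1 vs Y: payoffs [1, 1] → best response A/B (payoff 1)
  P2 vs A: payoffs [3, 3] → best response X/Y (payoff 3)
  P2 vs B: payoffs [4, 2] → best response X (payoff 4)
Mutual best responses: (A,Y), (B,X) → Nash equilibria.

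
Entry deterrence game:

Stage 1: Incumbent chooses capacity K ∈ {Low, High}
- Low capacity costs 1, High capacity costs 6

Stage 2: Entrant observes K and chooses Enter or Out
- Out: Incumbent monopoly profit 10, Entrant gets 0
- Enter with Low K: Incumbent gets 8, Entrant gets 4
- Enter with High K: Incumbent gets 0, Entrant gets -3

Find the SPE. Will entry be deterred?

SPE: (Low, Enter|Low, Out|High); Entry not deterred. Incumbent net profit = 7, Entrant gets 4

Work:
After Low K: Entrant enters (4 > 0)
After High K: Entrant stays out (-3 < 0)
Incumbent: Low → 8−1=7, High → 10−6=4
Incumbent chooses Low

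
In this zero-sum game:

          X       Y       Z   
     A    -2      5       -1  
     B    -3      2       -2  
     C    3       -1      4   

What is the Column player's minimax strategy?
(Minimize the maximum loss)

Column should play X, value = 3

Work:
Column player minimizes Row's maximum payoff:
Column X: max payoff to Row = 3
Column Y: max payoff to Row = 5
Column Z: max payoff to Row = 4
Minimum is 3, achieved by column X.
Minimax strategy: X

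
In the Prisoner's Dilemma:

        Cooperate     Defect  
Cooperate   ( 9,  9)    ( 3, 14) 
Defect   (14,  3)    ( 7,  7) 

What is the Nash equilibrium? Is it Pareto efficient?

(Defect, Defect) is NE; not Pareto efficient

Work:
Defect dominates Cooperate for both players:
If P2 cooperates: Defect (14) > Cooperate (9)
If P2 defects: Defect (7) > Cooperate (3)
NE: (Defect, Defect) with payoff (7, 7)
But (Cooperate, Cooperate) = (9, 9) Pareto dominates (7, 7)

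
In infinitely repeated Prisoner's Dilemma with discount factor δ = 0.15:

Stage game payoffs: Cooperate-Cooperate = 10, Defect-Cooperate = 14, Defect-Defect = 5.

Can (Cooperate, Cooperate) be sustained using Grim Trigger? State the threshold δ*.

δ* = 0.4444; since δ = 0.15 < 0.4444, cooperation cannot be sustained

Work:
For Grim Trigger:
Cooperate forever: 10/(1-δ)
Defect then punished: 14 + 5·δ/(1-δ)
Need: 10/(1-δ) ≥ 14 + 5·δ/(1-δ)
Solving: δ ≥ (T-R)/(T-P) = (14-10)/(14-5) = 0.4444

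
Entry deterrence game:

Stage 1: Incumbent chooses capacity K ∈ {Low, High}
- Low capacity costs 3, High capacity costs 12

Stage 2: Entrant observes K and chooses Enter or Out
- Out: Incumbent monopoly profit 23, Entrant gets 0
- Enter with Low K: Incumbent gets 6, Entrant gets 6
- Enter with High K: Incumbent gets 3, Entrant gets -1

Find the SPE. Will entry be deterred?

SPE: (High, Enter|Low, Out|High); Entry deterred. Incumbent net profit = 11

Work:
After Low K: Entrant enters (6 > 0)
After High K: Entrant stays out (-1 < 0)
Incumbent: Low → 6−3=3, High → 23−12=11
Incumbent chooses High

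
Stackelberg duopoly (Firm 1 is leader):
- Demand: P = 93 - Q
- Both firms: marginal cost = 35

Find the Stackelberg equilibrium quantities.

q₁* (leader) = 29.0, q₂* (follower) = 14.5

Work:
Follower's reaction: q₂ = (a - c - q₁)/2
Leader substitutes: π₁ = q₁·(a - q₁ - (a-c-q₁)/2 - c)
FOC: q₁* = (93 - 35)/2 = 29.00
Then: q₂* = (93 - 35 - 29.0)/2 = 14.50
Leader has first-mover advantage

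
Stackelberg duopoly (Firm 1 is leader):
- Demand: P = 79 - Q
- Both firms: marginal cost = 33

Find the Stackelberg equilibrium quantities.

q₁* (leader) = 23.0, q₂* (follower) = 11.5

Work:
Follower's reaction: q₂ = (a - c - q₁)/2
Leader substitutes: π₁ = q₁·(a - q₁ - (a-c-q₁)/2 - c)
FOC: q₁* = (79 - 33)/2 = 23.00
Then: q₂* = (79 - 33 - 23.0)/2 = 11.50
Leader has first-mover advantage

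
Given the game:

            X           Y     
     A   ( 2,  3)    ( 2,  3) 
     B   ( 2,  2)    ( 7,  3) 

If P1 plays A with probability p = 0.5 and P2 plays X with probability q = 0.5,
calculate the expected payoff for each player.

E[P1] = 3.25, E[P2] = 2.75

Work:
E[P1] = p·q·π₁(A,X) + p·(1-q)·π₁(A,Y) + (1-p)·q·π₁(B,X) + (1-p)·(1-q)·π₁(B,Y)
= 0.5·0.5·2 + 0.5·0.5·2 + 0.5·0.5·2 + 0.5·0.5·7
= 3.25

E[P2] = 2.75 (similar calculation)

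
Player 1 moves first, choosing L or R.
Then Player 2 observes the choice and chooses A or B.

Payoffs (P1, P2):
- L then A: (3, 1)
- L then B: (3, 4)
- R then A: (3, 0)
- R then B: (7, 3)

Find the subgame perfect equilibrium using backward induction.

P1 plays R, P2 plays B after L and B after R; Payoff (7, 3)

Work:
Backward induction:
After L: P2 chooses B → P1 gets 3
After R: P2 chooses B → P1 gets 7
P1 chooses R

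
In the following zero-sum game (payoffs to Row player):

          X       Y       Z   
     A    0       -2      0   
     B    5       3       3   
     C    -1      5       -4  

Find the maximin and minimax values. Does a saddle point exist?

Maximin = 3, Minimax = 3, Saddle: True

Work:
Row minimums: [-2, 3, -4] → maximin = 3
Column maximums: [5, 5, 3] → minimax = 3
Saddle point exists! Game value = 3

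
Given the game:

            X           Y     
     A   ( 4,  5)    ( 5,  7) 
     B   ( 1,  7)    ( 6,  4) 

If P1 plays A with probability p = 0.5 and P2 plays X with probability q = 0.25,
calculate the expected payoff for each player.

E[P1] = 4.75, E[P2] = 5.625

Work:
E[P1] = p·q·π₁(A,X) + p·(1-q)·π₁(A,Y) + (1-p)·q·π₁(B,X) + (1-p)·(1-q)·π₁(B,Y)
= 0.5·0.25·4 + 0.5·0.75·5 + 0.5·0.25·1 + 0.5·0.75·6
= 4.75

E[P2] = 5.625 (similar calculation)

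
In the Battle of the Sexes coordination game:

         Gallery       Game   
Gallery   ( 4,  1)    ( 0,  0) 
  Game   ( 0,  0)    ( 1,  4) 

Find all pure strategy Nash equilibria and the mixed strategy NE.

Pure NE: (Gallery, Gallery) and (Game, Game); Mixed NE: p = 0.8, q = 0.2

Work:
Check pure NE:
(Gallery, Gallery): (4, 1) - no unilateral deviation beneficial
(Game, Game): (1, 4) - no unilateral deviation beneficial
Mixed NE: P1 plays Gallery with p = 0.8, P2 plays Gallery with q = 0.2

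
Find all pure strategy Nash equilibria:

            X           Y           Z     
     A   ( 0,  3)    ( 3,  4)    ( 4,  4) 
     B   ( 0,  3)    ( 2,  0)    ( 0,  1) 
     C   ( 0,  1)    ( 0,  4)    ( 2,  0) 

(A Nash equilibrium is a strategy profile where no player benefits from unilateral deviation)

Nash equilibrium: (A, Y), (A, Z), (B, X)

Work:
Best responses:
  P1 vs X: payoffs [0, 0, 0] → best response A/B/C (payoff 0)
  P1 vs Y: payoffs [3, 2, 0] → best response A (payoff 3)
  P1 vs Z: payoffs [4, 0, 2] → best response A (payoff 4)
  P2 vs A: payoffs [3, 4, 4] → best response Y/Z (payoff 4)
  P2 vs B: payoffs [3, 0, 1] → best response X (payoff 3)
  P2 vs C: payoffs [1, 4, 0] → best response Y (payoff 4)
Mutual best responses: (A,Y), (A,Z), (B,X) → Nash equilibria.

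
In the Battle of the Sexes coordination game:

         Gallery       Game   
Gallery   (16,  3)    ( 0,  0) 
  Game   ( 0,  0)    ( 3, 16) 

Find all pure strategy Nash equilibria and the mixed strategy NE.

Pure NE: (Gallery, Gallery) and (Game, Game); Mixed NE: p = 0.8421, q = 0.1579

Work:
Check pure NE:
(Gallery, Gallery): (16, 3) - no unilateral deviation beneficial
(Game, Game): (3, 16) - no unilateral deviation beneficial
Mixed NE: P1 plays Gallery with p = 0.8421, P2 plays Gallery with q = 0.1579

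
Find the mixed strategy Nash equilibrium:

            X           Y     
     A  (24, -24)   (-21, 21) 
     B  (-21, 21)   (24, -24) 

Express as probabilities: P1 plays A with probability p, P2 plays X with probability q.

p = 0.5, q = 0.5

Work:
Find probabilities that make opponent indifferent:
P2 chooses q to make P1 indifferent between A and B
P1 chooses p to make P2 indifferent between X and Y
Mixed NE: P1 plays (A: 0.5, B: 0.5), P2 plays (X: 0.5, Y: 0.5)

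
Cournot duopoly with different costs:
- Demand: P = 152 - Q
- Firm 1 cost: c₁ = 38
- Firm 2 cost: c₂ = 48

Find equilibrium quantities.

q₁* = 41.33, q₂* = 31.33

Work:
Reaction: q₁ = (152 - 38 - q₂)/2
Reaction: q₂ = (152 - 48 - q₁)/2
Solve simultaneously:
q₁* = (152 - 2×38 + 48)/3 = 41.33
q₂* = (152 - 2×48 + 38)/3 = 31.33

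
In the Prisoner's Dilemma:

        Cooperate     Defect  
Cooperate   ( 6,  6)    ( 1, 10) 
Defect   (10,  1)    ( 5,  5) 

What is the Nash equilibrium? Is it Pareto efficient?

(Defect, Defect) is NE; not Pareto efficient

Work:
Defect dominates Cooperate for both players:
If P2 cooperates: Defect (10) > Cooperate (6)
If P2 defects: Defect (5) > Cooperate (1)
NE: (Defect, Defect) with payoff (5, 5)
But (Cooperate, Cooperate) = (6, 6) Pareto dominates (5, 5)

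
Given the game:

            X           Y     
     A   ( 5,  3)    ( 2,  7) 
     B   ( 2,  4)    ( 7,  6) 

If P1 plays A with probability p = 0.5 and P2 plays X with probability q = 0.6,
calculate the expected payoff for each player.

E[P1] = 3.9, E[P2] = 4.7

Work:
E[P1] = p·q·π₁(A,X) + p·(1-q)·π₁(A,Y) + (1-p)·q·π₁(B,X) + (1-p)·(1-q)·π₁(B,Y)
= 0.5·0.6·5 + 0.5·0.4·2 + 0.5·0.6·2 + 0.5·0.4·7
= 3.9

E[P2] = 4.7 (similar calculation)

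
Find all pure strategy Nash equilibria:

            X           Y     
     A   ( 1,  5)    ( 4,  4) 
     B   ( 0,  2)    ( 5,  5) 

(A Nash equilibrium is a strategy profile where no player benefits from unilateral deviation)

Nash equilibrium: (A, X), (B, Y)

Work:
Best responses:
  P1 vs X: payoffs [1, 0] → best response A (payoff 1)
  P1 vs Y: payoffs [4, 5] → best response B (payoff 5)
  P2 vs A: payoffs [5, 4] → best response X (payoff 5)
  P2 vs B: payoffs [2, 5] → best response Y (payoff 5)
Mutual best responses: (A,X), (B,Y) → Nash equilibria.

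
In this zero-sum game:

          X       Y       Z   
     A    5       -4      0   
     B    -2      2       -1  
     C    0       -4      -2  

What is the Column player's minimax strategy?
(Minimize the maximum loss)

Column should play Z, value = 0

Work:
Column player minimizes Row's maximum payoff:
Column X: max payoff to Row = 5
Column Y: max payoff to Row = 2
Column Z: max payoff to Row = 0
Minimum is 0, achieved by column Z.
Minimax strategy: Z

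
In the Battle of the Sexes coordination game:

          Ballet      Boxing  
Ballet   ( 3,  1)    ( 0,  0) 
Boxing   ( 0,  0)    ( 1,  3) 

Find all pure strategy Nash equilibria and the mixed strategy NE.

Pure NE: (Ballet, Ballet) and (Boxing, Boxing); Mixed NE: p = 0.75, q = 0.25

Work:
Check pure NE:
(Ballet, Ballet): (3, 1) - no unilateral deviation beneficial
(Boxing, Boxing): (1, 3) - no unilateral deviation beneficial
Mixed NE: P1 plays Ballet with p = 0.75, P2 plays Ballet with q = 0.25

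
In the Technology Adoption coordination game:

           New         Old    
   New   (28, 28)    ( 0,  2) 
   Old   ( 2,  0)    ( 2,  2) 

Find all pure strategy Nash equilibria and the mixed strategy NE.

Pure NE: (New, New) and (Old, Old); Mixed NE: p = 0.0714, q = 0.0714

Work:
Check pure NE:
(New, New): (28, 28) - no unilateral deviation beneficial
(Old, Old): (2, 2) - no unilateral deviation beneficial
Mixed NE: P1 plays New with p = 0.0714, P2 plays New with q = 0.0714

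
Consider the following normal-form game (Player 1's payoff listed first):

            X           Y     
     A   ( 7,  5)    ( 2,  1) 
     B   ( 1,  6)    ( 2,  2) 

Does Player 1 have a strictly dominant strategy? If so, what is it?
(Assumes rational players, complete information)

No strictly dominant strategy exists for Player 1

Work:
A strategy strictly dominates another if it gives a strictly higher payoff against every opponent action. Compare each pair of P1's strategies column-by-column:
  A vs B: [7 vs 1, 2 vs 2] → A does not strictly dominate B (column Y: 2 ≤ 2)
  B vs A: [1 vs 7, 2 vs 2] → B does not strictly dominate A (column X: 1 ≤ 7)
No single strategy strictly dominates all others → no strictly dominant strategy.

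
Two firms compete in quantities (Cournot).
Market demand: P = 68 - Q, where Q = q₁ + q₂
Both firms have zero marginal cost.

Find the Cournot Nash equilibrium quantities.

q₁* = q₂* = 22.67; P* = 22.67

Work:
Profit: π_i = P·q_i = (a - q_i - q_j)·q_i
FOC: ∂π_i/∂q_i = a - 2q_i - q_j = 0
Reaction function: q_i = (68 - q_j)/2
Symmetry: q* = 68/3 = 22.67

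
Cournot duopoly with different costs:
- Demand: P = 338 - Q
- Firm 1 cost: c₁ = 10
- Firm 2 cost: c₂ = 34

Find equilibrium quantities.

q₁* = 117.33, q₂* = 93.33

Work:
Reaction: q₁ = (338 - 10 - q₂)/2
Reaction: q₂ = (338 - 34 - q₁)/2
Solve simultaneously:
q₁* = (338 - 2×10 + 34)/3 = 117.33
q₂* = (338 - 2×34 + 10)/3 = 93.33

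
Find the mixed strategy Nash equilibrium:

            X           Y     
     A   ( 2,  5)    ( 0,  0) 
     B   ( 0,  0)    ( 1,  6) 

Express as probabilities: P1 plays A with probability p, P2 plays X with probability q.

p = 0.5455, q = 0.3333

Work:
Find probabilities that make opponent indifferent:
P2 chooses q to make P1 indifferent between A and B
P1 chooses p to make P2 indifferent between X and Y
Mixed NE: P1 plays (A: 0.5455, B: 0.4545), P2 plays (X: 0.3333, Y: 0.6667)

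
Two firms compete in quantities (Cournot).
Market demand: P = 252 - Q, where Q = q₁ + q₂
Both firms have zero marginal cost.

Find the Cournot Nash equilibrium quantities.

q₁* = q₂* = 84.0; P* = 84.0

Work:
Profit: π_i = P·q_i = (a - q_i - q_j)·q_i
FOC: ∂π_i/∂q_i = a - 2q_i - q_j = 0
Reaction function: q_i = (252 - q_j)/2
Symmetry: q* = 252/3 = 84.0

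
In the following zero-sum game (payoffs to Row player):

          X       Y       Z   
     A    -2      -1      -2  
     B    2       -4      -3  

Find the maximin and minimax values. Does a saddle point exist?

Maximin = -2, Minimax = -2, Saddle: True

Work:
Row minimums: [-2, -4] → maximin = -2
Column maximums: [2, -1, -2] → minimax = -2
Saddle point exists! Game value = -2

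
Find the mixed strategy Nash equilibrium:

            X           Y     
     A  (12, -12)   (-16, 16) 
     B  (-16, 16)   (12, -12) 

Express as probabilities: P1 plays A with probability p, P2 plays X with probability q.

p = 0.5, q = 0.5

Work:
Find probabilities that make opponent indifferent:
P2 chooses q to make P1 indifferent between A and B
P1 chooses p to make P2 indifferent between X and Y
Mixed NE: P1 plays (A: 0.5, B: 0.5), P2 plays (X: 0.5, Y: 0.5)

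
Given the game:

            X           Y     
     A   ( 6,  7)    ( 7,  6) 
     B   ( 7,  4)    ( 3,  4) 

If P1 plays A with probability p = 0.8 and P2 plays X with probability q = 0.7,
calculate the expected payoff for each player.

E[P1] = 6.2, E[P2] = 6.16

Work:
E[P1] = p·q·π₁(A,X) + p·(1-q)·π₁(A,Y) + (1-p)·q·π₁(B,X) + (1-p)·(1-q)·π₁(B,Y)
= 0.8·0.7·6 + 0.8·0.3·7 + 0.2·0.7·7 + 0.2·0.3·3
= 6.2

E[P2] = 6.16 (similar calculation)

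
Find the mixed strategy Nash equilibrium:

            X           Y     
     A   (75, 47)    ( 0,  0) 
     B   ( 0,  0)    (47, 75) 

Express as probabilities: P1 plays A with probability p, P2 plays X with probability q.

p = 0.6148, q = 0.3852

Work:
Find probabilities that make opponent indifferent:
P2 chooses q to make P1 indifferent between A and B
P1 chooses p to make P2 indifferent between X and Y
Mixed NE: P1 plays (A: 0.6148, B: 0.3852), P2 plays (X: 0.3852, Y: 0.6148)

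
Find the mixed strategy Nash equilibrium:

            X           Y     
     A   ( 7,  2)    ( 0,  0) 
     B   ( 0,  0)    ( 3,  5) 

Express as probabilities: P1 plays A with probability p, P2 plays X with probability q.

p = 0.7143, q = 0.3

Work:
Find probabilities that make opponent indifferent:
P2 chooses q to make P1 indifferent between A and B
P1 chooses p to make P2 indifferent between X and Y
Mixed NE: P1 plays (A: 0.7143, B: 0.2857), P2 plays (X: 0.3, Y: 0.7)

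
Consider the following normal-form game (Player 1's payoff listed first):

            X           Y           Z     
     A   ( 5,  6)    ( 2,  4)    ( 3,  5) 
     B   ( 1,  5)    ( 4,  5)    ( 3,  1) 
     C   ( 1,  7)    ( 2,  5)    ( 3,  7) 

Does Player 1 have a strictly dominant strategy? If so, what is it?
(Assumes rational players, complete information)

No strictly dominant strategy exists for Player 1

Work:
A strategy strictly dominates another if it gives a strictly higher payoff against every opponent action. Compare each pair of P1's strategies column-by-column:
  A vs B: [5 vs 1, 2 vs 4, 3 vs 3] → A does not strictly dominate B (column Y: 2 ≤ 4)
  A vs C: [5 vs 1, 2 vs 2, 3 vs 3] → A does not strictly dominate C (column Y: 2 ≤ 2)
  B vs A: [1 vs 5, 4 vs 2, 3 vs 3] → B does not strictly dominate A (column X: 1 ≤ 5)
  B vs C: [1 vs 1, 4 vs 2, 3 vs 3] → B does not strictly dominate C (column X: 1 ≤ 1)
  C vs A: [1 vs 5, 2 vs 2, 3 vs 3] → C does not strictly dominate A (column X: 1 ≤ 5)
  C vs B: [1 vs 1, 2 vs 4, 3 vs 3] → C does not strictly dominate B (column X: 1 ≤ 1)
No single strategy strictly dominates all others → no strictly dominant strategy.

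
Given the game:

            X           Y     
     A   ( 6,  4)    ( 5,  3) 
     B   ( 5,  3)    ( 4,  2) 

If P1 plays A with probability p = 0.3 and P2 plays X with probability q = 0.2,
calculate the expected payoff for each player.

E[P1] = 4.5, E[P2] = 2.5

Work:
E[P1] = p·q·π₁(A,X) + p·(1-q)·π₁(A,Y) + (1-p)·q·π₁(B,X) + (1-p)·(1-q)·π₁(B,Y)
= 0.3·0.2·6 + 0.3·0.8·5 + 0.7·0.2·5 + 0.7·0.8·4
= 4.5

E[P2] = 2.5 (similar calculation)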